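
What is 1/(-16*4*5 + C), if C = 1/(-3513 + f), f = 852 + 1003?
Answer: -1658/530561 ≈ -0.0031250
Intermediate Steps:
f = 1855
C = -1/1658 (C = 1/(-3513 + 1855) = 1/(-1658) = -1/1658 ≈ -0.00060314)
1/(-16*4*5 + C) = 1/(-16*4*5 - 1/1658) = 1/(-64*5 - 1/1658) = 1/(-320 - 1/1658) = 1/(-530561/1658) = -1658/530561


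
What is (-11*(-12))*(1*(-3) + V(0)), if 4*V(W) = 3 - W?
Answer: -297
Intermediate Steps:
V(W) = 3/4 - W/4 (V(W) = (3 - W)/4 = 3/4 - W/4)
(-11*(-12))*(1*(-3) + V(0)) = (-11*(-12))*(1*(-3) + (3/4 - 1/4*0)) = 132*(-3 + (3/4 + 0)) = 132*(-3 + 3/4) = 132*(-9/4) = -297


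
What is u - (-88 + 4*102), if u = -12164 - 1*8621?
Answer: -21105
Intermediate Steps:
u = -20785 (u = -12164 - 8621 = -20785)
u - (-88 + 4*102) = -20785 - (-88 + 4*102) = -20785 - (-88 + 408) = -20785 - 1*320 = -20785 - 320 = -21105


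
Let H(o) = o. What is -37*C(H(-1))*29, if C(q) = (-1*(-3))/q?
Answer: 3219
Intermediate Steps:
C(q) = 3/q
-37*C(H(-1))*29 = -111/(-1)*29 = -111*(-1)*29 = -37*(-3)*29 = 111*29 = 3219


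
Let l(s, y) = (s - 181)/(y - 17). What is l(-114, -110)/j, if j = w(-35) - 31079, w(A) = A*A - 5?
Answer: -295/3792093 ≈ -7.7793e-5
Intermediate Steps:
l(s, y) = (-181 + s)/(-17 + y)
w(A) = -5 + A² (w(A) = A² - 5 = -5 + A²)
j = -29859 (j = (-5 + (-35)²) - 31079 = (-5 + 1225) - 31079 = 1220 - 31079 = -29859)
l(-114, -110)/j = ((-181 - 114)/(-17 - 110))/(-29859) = (-295/(-127))*(-1/29859) = -1/127*(-295)*(-1/29859) = (295/127)*(-1/29859) = -295/3792093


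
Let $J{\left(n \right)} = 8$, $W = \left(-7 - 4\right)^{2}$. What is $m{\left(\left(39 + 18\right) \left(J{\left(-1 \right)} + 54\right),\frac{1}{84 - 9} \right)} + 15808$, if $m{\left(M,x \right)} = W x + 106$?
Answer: $\frac{1193671}{75} \approx 15916.0$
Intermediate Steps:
$W = 121$ ($W = \left(-11\right)^{2} = 121$)
$m{\left(M,x \right)} = 106 + 121 x$ ($m{\left(M,x \right)} = 121 x + 106 = 106 + 121 x$)
$m{\left(\left(39 + 18\right) \left(J{\left(-1 \right)} + 54\right),\frac{1}{84 - 9} \right)} + 15808 = \left(106 + \frac{121}{84 - 9}\right) + 15808 = \left(106 + \frac{121}{75}\right) + 15808 = \frac{8071}{75} + 15808 = \frac{1193671}{75}$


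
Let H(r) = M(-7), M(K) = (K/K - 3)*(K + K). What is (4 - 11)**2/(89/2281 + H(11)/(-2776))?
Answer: 77567686/45799 ≈ 1693.7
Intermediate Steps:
M(K) = -4*K (M(K) = (1 - 3)*(2*K) = -4*K)
H(r) = 28 (H(r) = -4*(-7) = 28)
(4 - 11)**2/(89/2281 + H(11)/(-2776)) = (4 - 11)**2/(89/2281 + 28/(-2776)) = (-7)**2/(89*(1/2281) + 28*(-1/2776)) = 49/(89/2281 - 7/694) = 49/(45799/1583014) = 49*(1583014/45799) = 77567686/45799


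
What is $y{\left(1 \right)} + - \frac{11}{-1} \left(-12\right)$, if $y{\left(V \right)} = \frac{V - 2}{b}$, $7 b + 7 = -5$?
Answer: $- \frac{1577}{12} \approx -131.42$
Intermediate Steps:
$b = - \frac{12}{7}$ ($b = -1 + \frac{1}{7} \left(-5\right) = -1 - \frac{5}{7} = - \frac{12}{7} \approx -1.7143$)
$y{\left(V \right)} = \frac{7}{6} - \frac{7 V}{12}$ ($y{\left(V \right)} = \frac{V - 2}{- \frac{12}{7}} = \left(-2 + V\right) \left(- \frac{7}{12}\right) = \frac{7}{6} - \frac{7 V}{12}$)
$y{\left(1 \right)} + - \frac{11}{-1} \left(-12\right) = \left(\frac{7}{6} - \frac{7}{12}\right) + - \frac{11}{-1} \left(-12\right) = \left(\frac{7}{6} - \frac{7}{12}\right) + \left(-11\right) \left(-1\right) \left(-12\right) = \frac{7}{12} + 11 \left(-12\right) = \frac{7}{12} - 132 = - \frac{1577}{12}$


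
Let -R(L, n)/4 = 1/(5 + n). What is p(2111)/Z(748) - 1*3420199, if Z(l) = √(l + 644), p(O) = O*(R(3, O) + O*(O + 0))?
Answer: -3420199 + 414704860724*√87/15341 ≈ 2.4872e+8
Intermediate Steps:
R(L, n) = -4/(5 + n)
p(O) = O*(O² - 4/(5 + O)) (p(O) = O*(-4/(5 + O) + O*(O + 0)) = O*(-4/(5 + O) + O*O) = O*(-4/(5 + O) + O²) = O*(O² - 4/(5 + O)))
Z(l) = √(644 + l)
p(2111)/Z(748) - 1*3420199 = (2111*(-4 + 2111²*(5 + 2111))/(5 + 2111))/(√(644 + 748)) - 1*3420199 = (2111*(-4 + 4456321*2116)/2116)/(√1392) - 3420199 = (2111*(1/2116)*(-4 + 9429575236))/((4*√87)) - 3420199 = (2111*(1/2116)*9429575232)*(√87/348) - 3420199 = 4976458328688*(√87/348)/529 - 3420199 = 414704860724*√87/15341 - 3420199 = -3420199 + 414704860724*√87/15341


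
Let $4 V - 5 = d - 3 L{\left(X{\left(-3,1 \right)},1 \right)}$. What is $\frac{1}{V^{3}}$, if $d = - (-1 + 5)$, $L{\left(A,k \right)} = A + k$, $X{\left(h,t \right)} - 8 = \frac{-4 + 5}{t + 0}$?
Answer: $- \frac{64}{24389} \approx -0.0026241$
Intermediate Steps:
$X{\left(h,t \right)} = 8 + \frac{1}{t}$ ($X{\left(h,t \right)} = 8 + \frac{-4 + 5}{t + 0} = 8 + 1 \frac{1}{t} = 8 + \frac{1}{t}$)
$d = -4$ ($d = \left(-1\right) 4 = -4$)
$V = - \frac{29}{4}$ ($V = \frac{5}{4} + \frac{-4 - 3 \left(\left(8 + 1^{-1}\right) + 1\right)}{4} = \frac{5}{4} + \frac{-4 - 3 \left(\left(8 + 1\right) + 1\right)}{4} = \frac{5}{4} + \frac{-4 - 3 \left(9 + 1\right)}{4} = \frac{5}{4} + \frac{-4 - 30}{4} = \frac{5}{4} + \frac{1}{4} \left(-34\right) = \frac{5}{4} - \frac{17}{2} = - \frac{29}{4} \approx -7.25$)
$\frac{1}{V^{3}} = \frac{1}{\left(- \frac{29}{4}\right)^{3}} = \frac{1}{- \frac{24389}{64}} = - \frac{64}{24389}$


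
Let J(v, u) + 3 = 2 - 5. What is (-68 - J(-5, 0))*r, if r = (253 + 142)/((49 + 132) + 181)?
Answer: -12245/181 ≈ -67.652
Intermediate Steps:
J(v, u) = -6 (J(v, u) = -3 + (2 - 5) = -3 - 3 = -6)
r = 395/362 (r = 395/(181 + 181) = 395/362 ≈ 1.0912)
(-68 - J(-5, 0))*r = (-68 - 1*(-6))*(395/362) = (-68 + 6)*(395/362) = -62*395/362 = -12245/181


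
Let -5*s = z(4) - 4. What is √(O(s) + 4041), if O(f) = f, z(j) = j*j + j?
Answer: √100945/5 ≈ 63.544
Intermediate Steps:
z(j) = j + j² (z(j) = j² + j = j + j²)
s = -16/5 (s = -(4*(1 + 4) - 4)/5 = -(4*5 - 4)/5 = -(20 - 4)/5 = -⅕*16 = -16/5 ≈ -3.2000)
√(O(s) + 4041) = √(-16/5 + 4041) = √(20189/5) = √100945/5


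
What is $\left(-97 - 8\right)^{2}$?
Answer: $11025$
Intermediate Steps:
$\left(-97 - 8\right)^{2} = \left(-105\right)^{2} = 11025$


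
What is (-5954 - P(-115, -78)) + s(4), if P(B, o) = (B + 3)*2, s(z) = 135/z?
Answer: -22785/4 ≈ -5696.3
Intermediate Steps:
P(B, o) = 6 + 2*B (P(B, o) = (3 + B)*2 = 6 + 2*B)
(-5954 - P(-115, -78)) + s(4) = (-5954 - (6 + 2*(-115))) + 135/4 = (-5954 - (6 - 230)) + 135*(1/4) = (-5954 - 1*(-224)) + 135/4 = (-5954 + 224) + 135/4 = -5730 + 135/4 = -22785/4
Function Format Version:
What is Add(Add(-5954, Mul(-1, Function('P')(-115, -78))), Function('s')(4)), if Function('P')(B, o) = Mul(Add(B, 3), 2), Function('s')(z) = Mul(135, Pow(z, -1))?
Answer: Rational(-22785, 4) ≈ -5696.3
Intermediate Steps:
Function('P')(B, o) = Add(6, Mul(2, B)) (Function('P')(B, o) = Mul(Add(3, B), 2) = Add(6, Mul(2, B)))
Add(Add(-5954, Mul(-1, Function('P')(-115, -78))), Function('s')(4)) = Add(Add(-5954, Mul(-1, Add(6, Mul(2, -115)))), Mul(135, Pow(4, -1))) = Add(Add(-5954, Mul(-1, Add(6, -230))), Mul(135, Rational(1, 4))) = Add(Add(-5954, Mul(-1, -224)), Rational(135, 4)) = Add(Add(-5954, 224), Rational(135, 4)) = Add(-5730, Rational(135, 4)) = Rational(-22785, 4)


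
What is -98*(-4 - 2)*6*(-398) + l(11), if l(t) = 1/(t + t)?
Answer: -30891167/22 ≈ -1.4041e+6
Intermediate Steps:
l(t) = 1/(2*t)
-98*(-4 - 2)*6*(-398) + l(11) = -98*(-4 - 2)*6*(-398) + (½)/11 = -(-588)*6*(-398) + (½)*(1/11) = -98*(-36)*(-398) + 1/22 = 3528*(-398) + 1/22 = -1404144 + 1/22 = -30891167/22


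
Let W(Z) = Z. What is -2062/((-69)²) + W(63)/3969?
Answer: -1545/3703 ≈ -0.41723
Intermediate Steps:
-2062/((-69)²) + W(63)/3969 = -2062/((-69)²) + 63/3969 = -2062/4761 + 63*(1/3969) = -2062*1/4761 + 1/63 = -2062/4761 + 1/63 = -1545/3703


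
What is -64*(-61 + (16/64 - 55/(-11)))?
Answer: 3568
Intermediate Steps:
-64*(-61 + (16/64 - 55/(-11))) = -64*(-61 + (16*(1/64) - 55*(-1/11))) = -64*(-61 + (1/4 + 5)) = -64*(-61 + 21/4) = -64*(-223/4) = 3568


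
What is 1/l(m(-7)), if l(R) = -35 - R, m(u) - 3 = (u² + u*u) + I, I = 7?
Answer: -1/143 ≈ -0.0069930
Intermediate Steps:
m(u) = 10 + 2*u² (m(u) = 3 + ((u² + u*u) + 7) = 3 + ((u² + u²) + 7) = 3 + (2*u² + 7) = 3 + (7 + 2*u²) = 10 + 2*u²)
1/l(m(-7)) = 1/(-35 - (10 + 2*(-7)²)) = 1/(-35 - (10 + 2*49)) = 1/(-35 - (10 + 98)) = 1/(-35 - 1*108) = 1/(-35 - 108) = 1/(-143) = -1/143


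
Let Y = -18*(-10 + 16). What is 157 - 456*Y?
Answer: 49405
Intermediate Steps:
Y = -108 (Y = -18*6 = -108)
157 - 456*Y = 157 - 456*(-108) = 157 + 49248 = 49405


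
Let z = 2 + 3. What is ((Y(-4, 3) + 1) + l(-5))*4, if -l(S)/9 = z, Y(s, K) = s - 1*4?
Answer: -208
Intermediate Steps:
z = 5
Y(s, K) = -4 + s (Y(s, K) = s - 4 = -4 + s)
l(S) = -45 (l(S) = -9*5 = -45)
((Y(-4, 3) + 1) + l(-5))*4 = (((-4 - 4) + 1) - 45)*4 = ((-8 + 1) - 45)*4 = (-7 - 45)*4 = -52*4 = -208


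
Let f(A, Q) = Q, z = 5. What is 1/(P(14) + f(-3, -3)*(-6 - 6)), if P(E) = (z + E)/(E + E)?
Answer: 28/1027 ≈ 0.027264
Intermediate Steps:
P(E) = (5 + E)/(2*E) (P(E) = (5 + E)/(E + E) = (5 + E)/((2*E)) = (5 + E)*(1/(2*E)) = (5 + E)/(2*E))
1/(P(14) + f(-3, -3)*(-6 - 6)) = 1/((1/2)*(5 + 14)/14 - 3*(-6 - 6)) = 1/((1/2)*(1/14)*19 - 3*(-12)) = 1/(19/28 + 36) = 1/(1027/28) = 28/1027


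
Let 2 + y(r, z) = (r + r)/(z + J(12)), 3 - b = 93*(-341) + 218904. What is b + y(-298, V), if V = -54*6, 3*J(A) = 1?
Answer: -181759702/971 ≈ -1.8719e+5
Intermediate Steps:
J(A) = ⅓ (J(A) = (⅓)*1 = ⅓)
V = -324 (V = -18*18 = -324)
b = -187188 (b = 3 - (93*(-341) + 218904) = 3 - (-31713 + 218904) = 3 - 1*187191 = 3 - 187191 = -187188)
y(r, z) = -2 + 2*r/(⅓ + z) (y(r, z) = -2 + (r + r)/(z + ⅓) = -2 + (2*r)/(⅓ + z) = -2 + 2*r/(⅓ + z))
b + y(-298, V) = -187188 + 2*(-1 - 3*(-324) + 3*(-298))/(1 + 3*(-324)) = -187188 + 2*(-1 + 972 - 894)/(1 - 972) = -187188 + 2*77/(-971) = -187188 + 2*(-1/971)*77 = -187188 - 154/971 = -181759702/971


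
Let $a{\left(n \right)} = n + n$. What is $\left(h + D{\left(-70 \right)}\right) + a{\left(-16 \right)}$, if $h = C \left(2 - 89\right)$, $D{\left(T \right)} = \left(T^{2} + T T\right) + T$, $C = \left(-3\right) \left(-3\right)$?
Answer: $8915$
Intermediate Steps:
$a{\left(n \right)} = 2 n$
$C = 9$
$D{\left(T \right)} = T + 2 T^{2}$ ($D{\left(T \right)} = \left(T^{2} + T^{2}\right) + T = 2 T^{2} + T = T + 2 T^{2}$)
$h = -783$ ($h = 9 \left(2 - 89\right) = 9 \left(-87\right) = -783$)
$\left(h + D{\left(-70 \right)}\right) + a{\left(-16 \right)} = \left(-783 - 70 \left(1 + 2 \left(-70\right)\right)\right) + 2 \left(-16\right) = \left(-783 - 70 \left(1 - 140\right)\right) - 32 = \left(-783 - -9730\right) - 32 = \left(-783 + 9730\right) - 32 = 8947 - 32 = 8915$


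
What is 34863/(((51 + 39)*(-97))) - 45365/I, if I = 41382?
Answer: -51076031/10035135 ≈ -5.0897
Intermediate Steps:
34863/(((51 + 39)*(-97))) - 45365/I = 34863/(((51 + 39)*(-97))) - 45365/41382 = 34863/((90*(-97))) - 45365*1/41382 = 34863/(-8730) - 45365/41382 = 34863*(-1/8730) - 45365/41382 = -11621/2910 - 45365/41382 = -51076031/10035135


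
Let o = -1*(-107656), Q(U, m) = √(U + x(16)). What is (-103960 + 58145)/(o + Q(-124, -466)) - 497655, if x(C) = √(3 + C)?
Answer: -497655 - 45815/(107656 + I*√(124 - √19)) ≈ -4.9766e+5 + 4.3239e-5*I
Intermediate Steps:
Q(U, m) = √(U + √19) (Q(U, m) = √(U + √(3 + 16)) = √(U + √19))
o = 107656
(-103960 + 58145)/(o + Q(-124, -466)) - 497655 = (-103960 + 58145)/(107656 + √(-124 + √19)) - 497655 = -45815/(107656 + √(-124 + √19)) - 497655 = -497655 - 45815/(107656 + √(-124 + √19))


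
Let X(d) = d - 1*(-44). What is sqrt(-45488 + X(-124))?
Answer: 16*I*sqrt(178) ≈ 213.47*I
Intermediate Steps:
X(d) = 44 + d (X(d) = d + 44 = 44 + d)
sqrt(-45488 + X(-124)) = sqrt(-45488 + (44 - 124)) = sqrt(-45488 - 80) = sqrt(-45568) = 16*I*sqrt(178)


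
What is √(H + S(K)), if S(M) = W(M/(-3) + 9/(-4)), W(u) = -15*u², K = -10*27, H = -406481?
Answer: I*√8351711/4 ≈ 722.48*I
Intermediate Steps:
K = -270
S(M) = -15*(-9/4 - M/3)² (S(M) = -15*(M/(-3) + 9/(-4))² = -15*(M*(-⅓) + 9*(-¼))² = -15*(-M/3 - 9/4)² = -15*(-9/4 - M/3)²)
√(H + S(K)) = √(-406481 - 5*(27 + 4*(-270))²/48) = √(-406481 - 5*(27 - 1080)²/48) = √(-406481 - 5/48*(-1053)²) = √(-406481 - 5/48*1108809) = √(-406481 - 1848015/16) = √(-8351711/16) = I*√8351711/4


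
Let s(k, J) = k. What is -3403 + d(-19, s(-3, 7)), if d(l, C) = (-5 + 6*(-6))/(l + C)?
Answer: -74825/22 ≈ -3401.1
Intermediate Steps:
d(l, C) = -41/(C + l) (d(l, C) = (-5 - 36)/(C + l) = -41/(C + l))
-3403 + d(-19, s(-3, 7)) = -3403 - 41/(-3 - 19) = -3403 - 41/(-22) = -3403 - 41*(-1/22) = -3403 + 41/22 = -74825/22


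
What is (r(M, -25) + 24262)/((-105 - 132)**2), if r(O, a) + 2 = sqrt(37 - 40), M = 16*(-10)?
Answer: 24260/56169 + I*sqrt(3)/56169 ≈ 0.43191 + 3.0836e-5*I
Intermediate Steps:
M = -160
r(O, a) = -2 + I*sqrt(3) (r(O, a) = -2 + sqrt(37 - 40) = -2 + sqrt(-3) = -2 + I*sqrt(3))
(r(M, -25) + 24262)/((-105 - 132)**2) = ((-2 + I*sqrt(3)) + 24262)/((-105 - 132)**2) = (24260 + I*sqrt(3))/((-237)**2) = (24260 + I*sqrt(3))/56169 = (24260 + I*sqrt(3))*(1/56169) = 24260/56169 + I*sqrt(3)/56169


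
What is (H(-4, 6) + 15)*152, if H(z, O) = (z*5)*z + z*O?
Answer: 10792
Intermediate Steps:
H(z, O) = 5*z² + O*z (H(z, O) = (5*z)*z + O*z = 5*z² + O*z)
(H(-4, 6) + 15)*152 = (-4*(6 + 5*(-4)) + 15)*152 = (-4*(6 - 20) + 15)*152 = (-4*(-14) + 15)*152 = (56 + 15)*152 = 71*152 = 10792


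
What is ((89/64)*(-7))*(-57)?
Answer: 35511/64 ≈ 554.86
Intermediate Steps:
((89/64)*(-7))*(-57) = -623/64*(-57) = 35511/64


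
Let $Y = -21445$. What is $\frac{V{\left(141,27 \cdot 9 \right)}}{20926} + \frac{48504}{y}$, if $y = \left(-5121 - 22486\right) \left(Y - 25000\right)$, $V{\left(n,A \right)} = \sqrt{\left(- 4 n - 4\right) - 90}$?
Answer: $\frac{48504}{1282207115} + \frac{i \sqrt{658}}{20926} \approx 3.7829 \cdot 10^{-5} + 0.0012258 i$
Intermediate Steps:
$V{\left(n,A \right)} = \sqrt{-94 - 4 n}$ ($V{\left(n,A \right)} = \sqrt{\left(-4 - 4 n\right) - 90} = \sqrt{-94 - 4 n}$)
$y = 1282207115$ ($y = \left(-5121 - 22486\right) \left(-21445 - 25000\right) = \left(-27607\right) \left(-46445\right) = 1282207115$)
$\frac{V{\left(141,27 \cdot 9 \right)}}{20926} + \frac{48504}{y} = \frac{\sqrt{-94 - 564}}{20926} + \frac{48504}{1282207115} = \sqrt{-94 - 564} \cdot \frac{1}{20926} + 48504 \cdot \frac{1}{1282207115} = \sqrt{-658} \cdot \frac{1}{20926} + \frac{48504}{1282207115} = i \sqrt{658} \cdot \frac{1}{20926} + \frac{48504}{1282207115} = \frac{i \sqrt{658}}{20926} + \frac{48504}{1282207115} = \frac{48504}{1282207115} + \frac{i \sqrt{658}}{20926}$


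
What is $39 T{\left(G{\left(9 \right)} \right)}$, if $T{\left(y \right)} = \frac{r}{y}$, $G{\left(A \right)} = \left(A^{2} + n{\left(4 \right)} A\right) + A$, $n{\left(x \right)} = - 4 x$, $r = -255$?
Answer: $\frac{1105}{6} \approx 184.17$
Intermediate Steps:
$G{\left(A \right)} = A^{2} - 15 A$ ($G{\left(A \right)} = \left(A^{2} + \left(-4\right) 4 A\right) + A = \left(A^{2} - 16 A\right) + A = A^{2} - 15 A$)
$T{\left(y \right)} = - \frac{255}{y}$
$39 T{\left(G{\left(9 \right)} \right)} = 39 \left(- \frac{255}{9 \left(-15 + 9\right)}\right) = 39 \left(- \frac{255}{9 \left(-6\right)}\right) = 39 \left(- \frac{255}{-54}\right) = 39 \left(\left(-255\right) \left(- \frac{1}{54}\right)\right) = 39 \cdot \frac{85}{18} = \frac{1105}{6}$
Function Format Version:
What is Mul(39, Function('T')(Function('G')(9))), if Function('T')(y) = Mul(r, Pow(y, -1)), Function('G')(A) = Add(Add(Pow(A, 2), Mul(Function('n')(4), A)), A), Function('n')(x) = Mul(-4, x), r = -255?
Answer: Rational(1105, 6) ≈ 184.17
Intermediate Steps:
Function('G')(A) = Add(Pow(A, 2), Mul(-15, A)) (Function('G')(A) = Add(Add(Pow(A, 2), Mul(Mul(-4, 4), A)), A) = Add(Add(Pow(A, 2), Mul(-16, A)), A) = Add(Pow(A, 2), Mul(-15, A)))
Function('T')(y) = Mul(-255, Pow(y, -1))
Mul(39, Function('T')(Function('G')(9))) = Mul(39, Mul(-255, Pow(Mul(9, Add(-15, 9)), -1))) = Mul(39, Mul(-255, Pow(Mul(9, -6), -1))) = Mul(39, Mul(-255, Pow(-54, -1))) = Mul(39, Mul(-255, Rational(-1, 54))) = Mul(39, Rational(85, 18)) = Rational(1105, 6)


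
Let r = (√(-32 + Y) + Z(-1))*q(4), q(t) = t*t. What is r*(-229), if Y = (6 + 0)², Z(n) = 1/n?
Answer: -3664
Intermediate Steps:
q(t) = t²
Y = 36 (Y = 6² = 36)
r = 16 (r = (√(-32 + 36) + 1/(-1))*4² = (√4 - 1)*16 = (2 - 1)*16 = 1*16 = 16)
r*(-229) = 16*(-229) = -3664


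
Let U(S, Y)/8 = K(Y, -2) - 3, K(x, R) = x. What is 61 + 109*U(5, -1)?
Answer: -3427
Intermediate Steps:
U(S, Y) = -24 + 8*Y (U(S, Y) = 8*(Y - 3) = 8*(-3 + Y) = -24 + 8*Y)
61 + 109*U(5, -1) = 61 + 109*(-24 + 8*(-1)) = 61 + 109*(-24 - 8) = 61 + 109*(-32) = 61 - 3488 = -3427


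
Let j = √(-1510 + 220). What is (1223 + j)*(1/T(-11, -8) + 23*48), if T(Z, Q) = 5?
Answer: 6752183/5 + 5521*I*√1290/5 ≈ 1.3504e+6 + 39659.0*I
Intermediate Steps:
j = I*√1290 (j = √(-1290) = I*√1290 ≈ 35.917*I)
(1223 + j)*(1/T(-11, -8) + 23*48) = (1223 + I*√1290)*(1/5 + 23*48) = (1223 + I*√1290)*(⅕ + 1104) = (1223 + I*√1290)*(5521/5) = 6752183/5 + 5521*I*√1290/5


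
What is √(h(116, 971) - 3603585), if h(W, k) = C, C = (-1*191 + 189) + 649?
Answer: I*√3602938 ≈ 1898.1*I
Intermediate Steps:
C = 647 (C = (-191 + 189) + 649 = -2 + 649 = 647)
h(W, k) = 647
√(h(116, 971) - 3603585) = √(647 - 3603585) = √(-3602938) = I*√3602938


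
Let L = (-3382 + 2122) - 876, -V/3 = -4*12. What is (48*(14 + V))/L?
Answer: -316/89 ≈ -3.5506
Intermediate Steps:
V = 144 (V = -(-12)*12 = -3*(-48) = 144)
L = -2136 (L = -1260 - 876 = -2136)
(48*(14 + V))/L = (48*(14 + 144))/(-2136) = (48*158)*(-1/2136) = 7584*(-1/2136) = -316/89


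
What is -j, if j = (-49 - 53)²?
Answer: -10404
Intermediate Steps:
j = 10404 (j = (-102)² = 10404)
-j = -1*10404 = -10404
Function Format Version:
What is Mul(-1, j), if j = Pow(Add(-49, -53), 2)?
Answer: -10404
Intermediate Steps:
j = 10404 (j = Pow(-102, 2) = 10404)
Mul(-1, j) = Mul(-1, 10404) = -10404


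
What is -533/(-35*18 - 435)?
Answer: 533/1065 ≈ 0.50047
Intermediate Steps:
-533/(-35*18 - 435) = -533/(-630 - 435) = -533/(-1065) = -533*(-1/1065) = 533/1065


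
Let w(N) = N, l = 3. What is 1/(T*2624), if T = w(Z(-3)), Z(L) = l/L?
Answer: -1/2624 ≈ -0.00038110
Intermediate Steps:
Z(L) = 3/L
T = -1 (T = 3/(-3) = 3*(-1/3) = -1)
1/(T*2624) = 1/(-1*2624) = 1/(-2624) = -1/2624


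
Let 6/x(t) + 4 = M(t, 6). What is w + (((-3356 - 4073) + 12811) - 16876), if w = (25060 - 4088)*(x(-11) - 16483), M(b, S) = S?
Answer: -345630054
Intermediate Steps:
x(t) = 3 (x(t) = 6/(-4 + 6) = 6/2 = 6*(½) = 3)
w = -345618560 (w = (25060 - 4088)*(3 - 16483) = 20972*(-16480) = -345618560)
w + (((-3356 - 4073) + 12811) - 16876) = -345618560 + (((-3356 - 4073) + 12811) - 16876) = -345618560 + ((-7429 + 12811) - 16876) = -345618560 + (5382 - 16876) = -345618560 - 11494 = -345630054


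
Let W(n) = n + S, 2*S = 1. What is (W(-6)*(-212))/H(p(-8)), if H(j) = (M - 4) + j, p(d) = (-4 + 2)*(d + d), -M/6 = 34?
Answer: -53/8 ≈ -6.6250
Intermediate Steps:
M = -204 (M = -6*34 = -204)
S = ½ (S = (½)*1 = ½ ≈ 0.50000)
W(n) = ½ + n (W(n) = n + ½ = ½ + n)
p(d) = -4*d
H(j) = -208 + j (H(j) = (-204 - 4) + j = -208 + j)
(W(-6)*(-212))/H(p(-8)) = ((½ - 6)*(-212))/(-208 - 4*(-8)) = (-11/2*(-212))/(-208 + 32) = 1166/(-176) = 1166*(-1/176) = -53/8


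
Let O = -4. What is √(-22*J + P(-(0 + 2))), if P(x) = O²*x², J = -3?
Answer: √130 ≈ 11.402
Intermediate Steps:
P(x) = 16*x² (P(x) = (-4)²*x² = 16*x²)
√(-22*J + P(-(0 + 2))) = √(-22*(-3) + 16*(-(0 + 2))²) = √(66 + 16*(-1*2)²) = √(66 + 16*(-2)²) = √(66 + 16*4) = √(66 + 64) = √130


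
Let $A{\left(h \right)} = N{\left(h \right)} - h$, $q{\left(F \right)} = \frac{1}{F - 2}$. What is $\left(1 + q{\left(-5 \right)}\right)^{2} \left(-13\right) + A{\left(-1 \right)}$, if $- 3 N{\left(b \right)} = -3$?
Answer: $- \frac{370}{49} \approx -7.551$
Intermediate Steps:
$q{\left(F \right)} = \frac{1}{-2 + F}$
$N{\left(b \right)} = 1$ ($N{\left(b \right)} = \left(- \frac{1}{3}\right) \left(-3\right) = 1$)
$A{\left(h \right)} = 1 - h$
$\left(1 + q{\left(-5 \right)}\right)^{2} \left(-13\right) + A{\left(-1 \right)} = \left(1 + \frac{1}{-2 - 5}\right)^{2} \left(-13\right) + \left(1 - -1\right) = \left(1 + \frac{1}{-7}\right)^{2} \left(-13\right) + \left(1 + 1\right) = \left(1 - \frac{1}{7}\right)^{2} \left(-13\right) + 2 = \left(\frac{6}{7}\right)^{2} \left(-13\right) + 2 = \frac{36}{49} \left(-13\right) + 2 = - \frac{468}{49} + 2 = - \frac{370}{49}$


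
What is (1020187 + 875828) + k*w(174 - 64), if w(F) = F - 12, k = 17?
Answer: 1897681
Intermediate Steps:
w(F) = -12 + F
(1020187 + 875828) + k*w(174 - 64) = (1020187 + 875828) + 17*(-12 + (174 - 64)) = 1896015 + 17*(-12 + 110) = 1896015 + 17*98 = 1896015 + 1666 = 1897681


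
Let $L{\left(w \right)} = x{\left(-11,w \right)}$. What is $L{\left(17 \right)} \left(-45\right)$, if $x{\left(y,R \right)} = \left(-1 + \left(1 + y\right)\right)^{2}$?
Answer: $-5445$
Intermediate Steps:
$x{\left(y,R \right)} = y^{2}$
$L{\left(w \right)} = 121$ ($L{\left(w \right)} = \left(-11\right)^{2} = 121$)
$L{\left(17 \right)} \left(-45\right) = 121 \left(-45\right) = -5445$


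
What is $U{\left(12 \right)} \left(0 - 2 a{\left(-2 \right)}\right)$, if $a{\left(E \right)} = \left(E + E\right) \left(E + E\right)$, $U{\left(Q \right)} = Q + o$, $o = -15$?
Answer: $96$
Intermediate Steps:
$U{\left(Q \right)} = -15 + Q$ ($U{\left(Q \right)} = Q - 15 = -15 + Q$)
$a{\left(E \right)} = 4 E^{2}$ ($a{\left(E \right)} = 2 E 2 E = 4 E^{2}$)
$U{\left(12 \right)} \left(0 - 2 a{\left(-2 \right)}\right) = \left(-15 + 12\right) \left(0 - 2 \cdot 4 \left(-2\right)^{2}\right) = - 3 \left(0 - 2 \cdot 4 \cdot 4\right) = - 3 \left(0 - 32\right) = \left(-3\right) \left(-32\right) = 96$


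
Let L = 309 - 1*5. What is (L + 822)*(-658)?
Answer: -740908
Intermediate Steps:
L = 304 (L = 309 - 5 = 304)
(L + 822)*(-658) = (304 + 822)*(-658) = 1126*(-658) = -740908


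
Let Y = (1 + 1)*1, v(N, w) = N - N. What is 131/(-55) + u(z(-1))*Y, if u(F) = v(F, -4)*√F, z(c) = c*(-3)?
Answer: -131/55 ≈ -2.3818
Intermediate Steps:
v(N, w) = 0
Y = 2 (Y = 2*1 = 2)
z(c) = -3*c
u(F) = 0 (u(F) = 0*√F = 0)
131/(-55) + u(z(-1))*Y = 131/(-55) + 0*2 = 131*(-1/55) + 0 = -131/55 + 0 = -131/55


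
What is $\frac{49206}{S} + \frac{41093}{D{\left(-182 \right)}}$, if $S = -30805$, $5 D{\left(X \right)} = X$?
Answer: $- \frac{487561909}{431270} \approx -1130.5$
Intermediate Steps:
$D{\left(X \right)} = \frac{X}{5}$
$\frac{49206}{S} + \frac{41093}{D{\left(-182 \right)}} = \frac{49206}{-30805} + \frac{41093}{\frac{1}{5} \left(-182\right)} = 49206 \left(- \frac{1}{30805}\right) + \frac{41093}{- \frac{182}{5}} = - \frac{49206}{30805} + 41093 \left(- \frac{5}{182}\right) = - \frac{49206}{30805} - \frac{15805}{14} = - \frac{487561909}{431270}$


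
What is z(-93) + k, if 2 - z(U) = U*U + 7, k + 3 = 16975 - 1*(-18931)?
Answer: 27249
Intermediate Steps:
k = 35903 (k = -3 + (16975 - 1*(-18931)) = -3 + (16975 + 18931) = -3 + 35906 = 35903)
z(U) = -5 - U² (z(U) = 2 - (U*U + 7) = 2 - (U² + 7) = 2 - (7 + U²) = 2 + (-7 - U²) = -5 - U²)
z(-93) + k = (-5 - 1*(-93)²) + 35903 = (-5 - 1*8649) + 35903 = (-5 - 8649) + 35903 = -8654 + 35903 = 27249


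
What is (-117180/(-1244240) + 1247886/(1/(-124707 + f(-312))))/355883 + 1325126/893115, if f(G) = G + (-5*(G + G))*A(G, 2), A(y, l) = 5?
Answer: -7586605841438722705439/19773738646245540 ≈ -3.8367e+5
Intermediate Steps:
f(G) = -49*G (f(G) = G - 5*(G + G)*5 = G - 10*G*5 = G - 50*G = -49*G)
(-117180/(-1244240) + 1247886/(1/(-124707 + f(-312))))/355883 + 1325126/893115 = (-117180/(-1244240) + 1247886/(1/(-124707 - 49*(-312))))/355883 + 1325126/893115 = (-117180*(-1/1244240) + 1247886/(1/(-124707 + 15288)))*(1/355883) + 1325126*(1/893115) = (5859/62212 + 1247886/(1/(-109419)))*(1/355883) + 1325126/893115 = (5859/62212 + 1247886/(-1/109419))*(1/355883) + 1325126/893115 = (5859/62212 + 1247886*(-109419))*(1/355883) + 1325126/893115 = (5859/62212 - 136542438234)*(1/355883) + 1325126/893115 = -8494578167407749/62212*1/355883 + 1325126/893115 = -8494578167407749/22140193196 + 1325126/893115 = -7586605841438722705439/19773738646245540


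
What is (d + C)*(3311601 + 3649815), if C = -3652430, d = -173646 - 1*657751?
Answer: -31213785019032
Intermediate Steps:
d = -831397 (d = -173646 - 657751 = -831397)
(d + C)*(3311601 + 3649815) = (-831397 - 3652430)*(3311601 + 3649815) = -4483827*6961416 = -31213785019032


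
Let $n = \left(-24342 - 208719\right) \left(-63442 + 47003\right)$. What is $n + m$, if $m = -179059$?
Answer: $3831110720$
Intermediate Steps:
$n = 3831289779$ ($n = \left(-233061\right) \left(-16439\right) = 3831289779$)
$n + m = 3831289779 - 179059 = 3831110720$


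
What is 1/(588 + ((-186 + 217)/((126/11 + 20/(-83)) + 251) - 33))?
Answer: 239401/132895858 ≈ 0.0018014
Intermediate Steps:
1/(588 + ((-186 + 217)/((126/11 + 20/(-83)) + 251) - 33)) = 1/(588 + (31/((126*(1/11) + 20*(-1/83)) + 251) - 33)) = 1/(588 + (31/((126/11 - 20/83) + 251) - 33)) = 1/(588 + (31/(10238/913 + 251) - 33)) = 1/(588 + (31/(239401/913) - 33)) = 1/(588 + (31*(913/239401) - 33)) = 1/(588 + (28303/239401 - 33)) = 1/(588 - 7871930/239401) = 1/(132895858/239401) = 239401/132895858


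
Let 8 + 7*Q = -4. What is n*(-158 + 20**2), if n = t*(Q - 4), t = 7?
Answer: -9680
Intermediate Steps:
Q = -12/7 (Q = -8/7 + (1/7)*(-4) = -8/7 - 4/7 = -12/7 ≈ -1.7143)
n = -40 (n = 7*(-12/7 - 4) = 7*(-40/7) = -40)
n*(-158 + 20**2) = -40*(-158 + 20**2) = -40*(-158 + 400) = -40*242 = -9680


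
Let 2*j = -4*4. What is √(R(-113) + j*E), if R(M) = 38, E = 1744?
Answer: 3*I*√1546 ≈ 117.96*I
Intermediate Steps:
j = -8 (j = (-4*4)/2 = (½)*(-16) = -8)
√(R(-113) + j*E) = √(38 - 8*1744) = √(38 - 13952) = √(-13914) = 3*I*√1546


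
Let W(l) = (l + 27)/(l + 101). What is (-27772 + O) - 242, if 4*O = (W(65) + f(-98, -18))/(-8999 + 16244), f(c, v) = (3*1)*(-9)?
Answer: -13476639391/481068 ≈ -28014.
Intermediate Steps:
f(c, v) = -27 (f(c, v) = 3*(-9) = -27)
W(l) = (27 + l)/(101 + l)
O = -439/481068 (O = (((27 + 65)/(101 + 65) - 27)/(-8999 + 16244))/4 = ((92/166 - 27)/7245)/4 = (((1/166)*92 - 27)*(1/7245))/4 = ((46/83 - 27)*(1/7245))/4 = (-2195/83*1/7245)/4 = (1/4)*(-439/120267) = -439/481068 ≈ -0.00091255)
(-27772 + O) - 242 = (-27772 - 439/481068) - 242 = -13360220935/481068 - 242 = -13476639391/481068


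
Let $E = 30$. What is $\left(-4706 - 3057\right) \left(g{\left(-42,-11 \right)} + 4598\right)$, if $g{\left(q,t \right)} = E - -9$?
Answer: $-35997031$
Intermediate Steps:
$g{\left(q,t \right)} = 39$ ($g{\left(q,t \right)} = 30 - -9 = 30 + 9 = 39$)
$\left(-4706 - 3057\right) \left(g{\left(-42,-11 \right)} + 4598\right) = \left(-4706 - 3057\right) \left(39 + 4598\right) = \left(-7763\right) 4637 = -35997031$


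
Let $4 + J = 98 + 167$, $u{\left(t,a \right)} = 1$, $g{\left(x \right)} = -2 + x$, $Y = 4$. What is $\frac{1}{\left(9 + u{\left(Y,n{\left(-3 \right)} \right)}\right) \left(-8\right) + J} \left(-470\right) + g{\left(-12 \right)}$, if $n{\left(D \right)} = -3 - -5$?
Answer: $- \frac{3004}{181} \approx -16.597$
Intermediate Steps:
$n{\left(D \right)} = 2$ ($n{\left(D \right)} = -3 + 5 = 2$)
$J = 261$ ($J = -4 + \left(98 + 167\right) = -4 + 265 = 261$)
$\frac{1}{\left(9 + u{\left(Y,n{\left(-3 \right)} \right)}\right) \left(-8\right) + J} \left(-470\right) + g{\left(-12 \right)} = \frac{1}{\left(9 + 1\right) \left(-8\right) + 261} \left(-470\right) - 14 = \frac{1}{10 \left(-8\right) + 261} \left(-470\right) - 14 = \frac{1}{-80 + 261} \left(-470\right) - 14 = \frac{1}{181} \left(-470\right) - 14 = - \frac{470}{181} - 14 = - \frac{3004}{181}$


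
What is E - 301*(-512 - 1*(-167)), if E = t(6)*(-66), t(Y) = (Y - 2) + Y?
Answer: 103185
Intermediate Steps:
t(Y) = -2 + 2*Y (t(Y) = (-2 + Y) + Y = -2 + 2*Y)
E = -660 (E = (-2 + 2*6)*(-66) = (-2 + 12)*(-66) = 10*(-66) = -660)
E - 301*(-512 - 1*(-167)) = -660 - 301*(-512 - 1*(-167)) = -660 - 301*(-512 + 167) = -660 - 301*(-345) = -660 + 103845 = 103185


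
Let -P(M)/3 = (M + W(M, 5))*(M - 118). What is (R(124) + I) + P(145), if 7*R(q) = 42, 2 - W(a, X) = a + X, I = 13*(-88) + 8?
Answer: -887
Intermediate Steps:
I = -1136 (I = -1144 + 8 = -1136)
W(a, X) = 2 - X - a (W(a, X) = 2 - (a + X) = 2 - (X + a) = 2 + (-X - a) = 2 - X - a)
P(M) = -1062 + 9*M (P(M) = -3*(M + (2 - 1*5 - M))*(M - 118) = -3*(M + (2 - 5 - M))*(-118 + M) = -3*(M + (-3 - M))*(-118 + M) = -(-9)*(-118 + M) = -3*(354 - 3*M) = -1062 + 9*M)
R(q) = 6 (R(q) = (⅐)*42 = 6)
(R(124) + I) + P(145) = (6 - 1136) + (-1062 + 9*145) = -1130 + (-1062 + 1305) = -1130 + 243 = -887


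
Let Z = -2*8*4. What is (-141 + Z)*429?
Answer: -87945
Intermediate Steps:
Z = -64 (Z = -16*4 = -64)
(-141 + Z)*429 = (-141 - 64)*429 = -205*429 = -87945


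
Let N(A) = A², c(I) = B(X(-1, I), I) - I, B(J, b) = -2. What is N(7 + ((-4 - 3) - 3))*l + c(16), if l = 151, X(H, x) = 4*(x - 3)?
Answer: 1341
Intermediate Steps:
X(H, x) = -12 + 4*x (X(H, x) = 4*(-3 + x) = -12 + 4*x)
c(I) = -2 - I
N(7 + ((-4 - 3) - 3))*l + c(16) = (7 + ((-4 - 3) - 3))²*151 + (-2 - 1*16) = (7 + (-7 - 3))²*151 + (-2 - 16) = (7 - 10)²*151 - 18 = (-3)²*151 - 18 = 9*151 - 18 = 1359 - 18 = 1341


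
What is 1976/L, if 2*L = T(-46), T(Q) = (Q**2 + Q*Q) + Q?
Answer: 152/161 ≈ 0.94410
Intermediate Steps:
T(Q) = Q + 2*Q**2 (T(Q) = (Q**2 + Q**2) + Q = 2*Q**2 + Q = Q + 2*Q**2)
L = 2093 (L = (-46*(1 + 2*(-46)))/2 = (-46*(1 - 92))/2 = (-46*(-91))/2 = (1/2)*4186 = 2093)
1976/L = 1976/2093 = 1976*(1/2093) = 152/161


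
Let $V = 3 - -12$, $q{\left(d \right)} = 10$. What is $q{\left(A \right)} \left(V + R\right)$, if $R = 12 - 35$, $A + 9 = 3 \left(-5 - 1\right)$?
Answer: $-80$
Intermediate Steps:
$A = -27$ ($A = -9 + 3 \left(-5 - 1\right) = -9 + 3 \left(-6\right) = -9 - 18 = -27$)
$V = 15$ ($V = 3 + 12 = 15$)
$R = -23$ ($R = 12 - 35 = -23$)
$q{\left(A \right)} \left(V + R\right) = 10 \left(15 - 23\right) = 10 \left(-8\right) = -80$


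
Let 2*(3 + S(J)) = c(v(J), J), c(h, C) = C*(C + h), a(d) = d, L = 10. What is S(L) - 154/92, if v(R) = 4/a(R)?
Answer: 2177/46 ≈ 47.326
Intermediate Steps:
v(R) = 4/R
S(J) = -3 + J*(J + 4/J)/2 (S(J) = -3 + (J*(J + 4/J))/2 = -3 + J*(J + 4/J)/2)
S(L) - 154/92 = (-1 + (1/2)*10**2) - 154/92 = (-1 + (1/2)*100) - 154*1/92 = (-1 + 50) - 77/46 = 49 - 77/46 = 2177/46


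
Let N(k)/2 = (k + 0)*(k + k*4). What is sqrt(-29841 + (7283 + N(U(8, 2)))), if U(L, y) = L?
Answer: I*sqrt(21918) ≈ 148.05*I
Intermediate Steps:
N(k) = 10*k**2 (N(k) = 2*((k + 0)*(k + k*4)) = 2*(k*(k + 4*k)) = 2*(k*(5*k)) = 2*(5*k**2) = 10*k**2)
sqrt(-29841 + (7283 + N(U(8, 2)))) = sqrt(-29841 + (7283 + 10*8**2)) = sqrt(-29841 + (7283 + 10*64)) = sqrt(-29841 + (7283 + 640)) = sqrt(-29841 + 7923) = sqrt(-21918) = I*sqrt(21918)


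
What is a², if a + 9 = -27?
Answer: 1296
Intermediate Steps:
a = -36 (a = -9 - 27 = -36)
a² = (-36)² = 1296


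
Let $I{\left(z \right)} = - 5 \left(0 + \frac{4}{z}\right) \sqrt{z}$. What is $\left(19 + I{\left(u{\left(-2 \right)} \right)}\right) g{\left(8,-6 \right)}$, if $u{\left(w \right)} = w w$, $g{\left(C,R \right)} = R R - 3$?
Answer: $297$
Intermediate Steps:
$g{\left(C,R \right)} = -3 + R^{2}$ ($g{\left(C,R \right)} = R^{2} - 3 = -3 + R^{2}$)
$u{\left(w \right)} = w^{2}$
$I{\left(z \right)} = - \frac{20}{\sqrt{z}}$ ($I{\left(z \right)} = - 5 \frac{4}{z} \sqrt{z} = - \frac{20}{z} \sqrt{z} = - \frac{20}{\sqrt{z}}$)
$\left(19 + I{\left(u{\left(-2 \right)} \right)}\right) g{\left(8,-6 \right)} = \left(19 - \frac{20}{2}\right) \left(-3 + \left(-6\right)^{2}\right) = \left(19 - \frac{20}{2}\right) \left(-3 + 36\right) = \left(19 - 10\right) 33 = 9 \cdot 33 = 297$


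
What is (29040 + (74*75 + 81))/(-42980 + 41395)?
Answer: -34671/1585 ≈ -21.874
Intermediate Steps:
(29040 + (74*75 + 81))/(-42980 + 41395) = (29040 + (5550 + 81))/(-1585) = (29040 + 5631)*(-1/1585) = 34671*(-1/1585) = -34671/1585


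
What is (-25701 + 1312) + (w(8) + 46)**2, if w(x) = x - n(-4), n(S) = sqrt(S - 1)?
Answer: -24389 + (54 - I*sqrt(5))**2 ≈ -21478.0 - 241.5*I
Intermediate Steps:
n(S) = sqrt(-1 + S)
w(x) = x - I*sqrt(5) (w(x) = x - sqrt(-1 - 4) = x - sqrt(-5) = x - I*sqrt(5))
(-25701 + 1312) + (w(8) + 46)**2 = (-25701 + 1312) + ((8 - I*sqrt(5)) + 46)**2 = -24389 + (54 - I*sqrt(5))**2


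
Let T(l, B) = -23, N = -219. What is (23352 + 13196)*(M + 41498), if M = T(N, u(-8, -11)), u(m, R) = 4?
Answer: 1515828300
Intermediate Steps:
M = -23
(23352 + 13196)*(M + 41498) = (23352 + 13196)*(-23 + 41498) = 36548*41475 = 1515828300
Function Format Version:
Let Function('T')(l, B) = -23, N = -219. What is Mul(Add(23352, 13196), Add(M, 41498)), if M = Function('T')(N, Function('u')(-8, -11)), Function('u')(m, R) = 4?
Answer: 1515828300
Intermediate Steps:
M = -23
Mul(Add(23352, 13196), Add(M, 41498)) = Mul(Add(23352, 13196), Add(-23, 41498)) = Mul(36548, 41475) = 1515828300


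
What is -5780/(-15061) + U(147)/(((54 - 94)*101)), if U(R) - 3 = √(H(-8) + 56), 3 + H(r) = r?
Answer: 23306017/60846440 - 3*√5/4040 ≈ 0.38137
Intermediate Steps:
H(r) = -3 + r
U(R) = 3 + 3*√5 (U(R) = 3 + √((-3 - 8) + 56) = 3 + √(-11 + 56) = 3 + √45 = 3 + 3*√5)
-5780/(-15061) + U(147)/(((54 - 94)*101)) = -5780/(-15061) + (3 + 3*√5)/(((54 - 94)*101)) = -5780*(-1/15061) + (3 + 3*√5)/((-40*101)) = 5780/15061 + (3 + 3*√5)/(-4040) = 5780/15061 + (3 + 3*√5)*(-1/4040) = 5780/15061 + (-3/4040 - 3*√5/4040) = 23306017/60846440 - 3*√5/4040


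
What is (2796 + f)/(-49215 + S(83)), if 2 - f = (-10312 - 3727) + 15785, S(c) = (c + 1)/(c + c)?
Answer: -87316/4084803 ≈ -0.021376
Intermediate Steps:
S(c) = (1 + c)/(2*c) (S(c) = (1 + c)/((2*c)) = (1 + c)*(1/(2*c)) = (1 + c)/(2*c))
f = -1744 (f = 2 - ((-10312 - 3727) + 15785) = 2 - (-14039 + 15785) = 2 - 1*1746 = 2 - 1746 = -1744)
(2796 + f)/(-49215 + S(83)) = (2796 - 1744)/(-49215 + (½)*(1 + 83)/83) = 1052/(-49215 + (½)*(1/83)*84) = 1052/(-49215 + 42/83) = 1052/(-4084803/83) = 1052*(-83/4084803) = -87316/4084803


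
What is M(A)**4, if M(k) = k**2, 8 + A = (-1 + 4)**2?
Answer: 1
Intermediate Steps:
A = 1 (A = -8 + (-1 + 4)**2 = -8 + 3**2 = -8 + 9 = 1)
M(A)**4 = (1**2)**4 = 1**4 = 1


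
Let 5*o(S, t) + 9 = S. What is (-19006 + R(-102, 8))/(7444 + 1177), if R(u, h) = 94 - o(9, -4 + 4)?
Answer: -18912/8621 ≈ -2.1937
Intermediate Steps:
o(S, t) = -9/5 + S/5
R(u, h) = 94 (R(u, h) = 94 - (-9/5 + (⅕)*9) = 94 - (-9/5 + 9/5) = 94 - 1*0 = 94 + 0 = 94)
(-19006 + R(-102, 8))/(7444 + 1177) = (-19006 + 94)/(7444 + 1177) = -18912/8621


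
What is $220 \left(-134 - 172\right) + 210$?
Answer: $-67110$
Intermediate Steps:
$220 \left(-134 - 172\right) + 210 = 220 \left(-306\right) + 210 = -67320 + 210 = -67110$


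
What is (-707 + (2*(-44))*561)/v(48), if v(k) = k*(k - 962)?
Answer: 50075/43872 ≈ 1.1414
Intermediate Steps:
v(k) = k*(-962 + k)
(-707 + (2*(-44))*561)/v(48) = (-707 + (2*(-44))*561)/((48*(-962 + 48))) = (-707 - 88*561)/((48*(-914))) = (-707 - 49368)/(-43872) = -50075*(-1/43872) = 50075/43872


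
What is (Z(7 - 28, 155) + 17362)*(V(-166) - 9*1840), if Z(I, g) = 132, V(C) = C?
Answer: -292604644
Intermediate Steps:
(Z(7 - 28, 155) + 17362)*(V(-166) - 9*1840) = (132 + 17362)*(-166 - 9*1840) = 17494*(-166 - 16560) = 17494*(-16726) = -292604644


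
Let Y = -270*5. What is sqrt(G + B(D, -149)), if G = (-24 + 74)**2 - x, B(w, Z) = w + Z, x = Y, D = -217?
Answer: 2*sqrt(871) ≈ 59.025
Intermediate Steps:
Y = -1350 (Y = -10*135 = -1350)
x = -1350
B(w, Z) = Z + w
G = 3850 (G = (-24 + 74)**2 - 1*(-1350) = 50**2 + 1350 = 2500 + 1350 = 3850)
sqrt(G + B(D, -149)) = sqrt(3850 + (-149 - 217)) = sqrt(3850 - 366) = sqrt(3484) = 2*sqrt(871)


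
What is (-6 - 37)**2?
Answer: 1849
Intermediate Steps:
(-6 - 37)**2 = (-43)**2 = 1849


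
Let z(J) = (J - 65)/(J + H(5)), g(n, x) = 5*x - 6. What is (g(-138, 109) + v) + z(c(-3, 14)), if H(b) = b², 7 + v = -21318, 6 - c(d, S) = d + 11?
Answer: -478145/23 ≈ -20789.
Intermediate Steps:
g(n, x) = -6 + 5*x
c(d, S) = -5 - d (c(d, S) = 6 - (d + 11) = 6 - (11 + d) = 6 + (-11 - d) = -5 - d)
v = -21325 (v = -7 - 21318 = -21325)
z(J) = (-65 + J)/(25 + J) (z(J) = (J - 65)/(J + 5²) = (-65 + J)/(J + 25) = (-65 + J)/(25 + J))
(g(-138, 109) + v) + z(c(-3, 14)) = ((-6 + 5*109) - 21325) + (-65 + (-5 - 1*(-3)))/(25 + (-5 - 1*(-3))) = ((-6 + 545) - 21325) + (-65 + (-5 + 3))/(25 + (-5 + 3)) = (539 - 21325) + (-65 - 2)/(25 - 2) = -20786 - 67/23 = -478145/23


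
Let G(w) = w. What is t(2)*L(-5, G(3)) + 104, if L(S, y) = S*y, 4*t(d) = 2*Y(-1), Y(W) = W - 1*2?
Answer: 253/2 ≈ 126.50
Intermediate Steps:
Y(W) = -2 + W (Y(W) = W - 2 = -2 + W)
t(d) = -3/2 (t(d) = (2*(-2 - 1))/4 = (2*(-3))/4 = (¼)*(-6) = -3/2)
t(2)*L(-5, G(3)) + 104 = -(-15)*3/2 + 104 = -3/2*(-15) + 104 = 45/2 + 104 = 253/2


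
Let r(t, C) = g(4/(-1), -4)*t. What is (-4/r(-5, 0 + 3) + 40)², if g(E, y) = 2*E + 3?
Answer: 992016/625 ≈ 1587.2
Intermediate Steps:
g(E, y) = 3 + 2*E
r(t, C) = -5*t (r(t, C) = (3 + 2*(4/(-1)))*t = (3 + 2*(4*(-1)))*t = (3 + 2*(-4))*t = (3 - 8)*t = -5*t)
(-4/r(-5, 0 + 3) + 40)² = (-4/((-5*(-5))) + 40)² = (-4/25 + 40)² = (996/25)² = 992016/625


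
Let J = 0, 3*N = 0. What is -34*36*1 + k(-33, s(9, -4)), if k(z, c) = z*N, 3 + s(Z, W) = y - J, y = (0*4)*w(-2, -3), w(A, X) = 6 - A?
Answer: -1224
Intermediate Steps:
N = 0 (N = (⅓)*0 = 0)
y = 0 (y = (0*4)*(6 - 1*(-2)) = 0*(6 + 2) = 0*8 = 0)
s(Z, W) = -3 (s(Z, W) = -3 + (0 - 1*0) = -3 + (0 + 0) = -3 + 0 = -3)
k(z, c) = 0 (k(z, c) = z*0 = 0)
-34*36*1 + k(-33, s(9, -4)) = -34*36*1 + 0 = -1224*1 + 0 = -1224 + 0 = -1224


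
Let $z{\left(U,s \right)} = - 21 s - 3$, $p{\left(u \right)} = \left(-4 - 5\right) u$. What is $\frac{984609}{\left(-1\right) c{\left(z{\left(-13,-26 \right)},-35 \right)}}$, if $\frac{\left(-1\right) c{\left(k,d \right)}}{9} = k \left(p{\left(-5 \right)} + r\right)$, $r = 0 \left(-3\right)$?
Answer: $\frac{36467}{8145} \approx 4.4772$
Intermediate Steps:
$r = 0$
$p{\left(u \right)} = - 9 u$
$z{\left(U,s \right)} = -3 - 21 s$
$c{\left(k,d \right)} = - 405 k$ ($c{\left(k,d \right)} = - 9 k \left(\left(-9\right) \left(-5\right) + 0\right) = - 9 k \left(45 + 0\right) = - 9 k 45 = - 9 \cdot 45 k = - 405 k$)
$\frac{984609}{\left(-1\right) c{\left(z{\left(-13,-26 \right)},-35 \right)}} = \frac{984609}{\left(-1\right) \left(- 405 \left(-3 - -546\right)\right)} = \frac{984609}{\left(-1\right) \left(- 405 \left(-3 + 546\right)\right)} = \frac{984609}{\left(-1\right) \left(\left(-405\right) 543\right)} = \frac{984609}{\left(-1\right) \left(-219915\right)} = \frac{984609}{219915} = 984609 \cdot \frac{1}{219915} = \frac{36467}{8145}$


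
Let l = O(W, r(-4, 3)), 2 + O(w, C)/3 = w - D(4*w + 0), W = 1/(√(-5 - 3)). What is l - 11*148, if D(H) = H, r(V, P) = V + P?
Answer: -1634 + 9*I*√2/4 ≈ -1634.0 + 3.182*I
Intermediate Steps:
r(V, P) = P + V
W = -I*√2/4 (W = 1/(√(-8)) = 1/(2*I*√2) = -I*√2/4 ≈ -0.35355*I)
O(w, C) = -6 - 9*w (O(w, C) = -6 + 3*(w - (4*w + 0)) = -6 + 3*(w - 4*w) = -6 + 3*(-3*w) = -6 - 9*w)
l = -6 + 9*I*√2/4 (l = -6 - (-9)*I*√2/4 = -6 + 9*I*√2/4 ≈ -6.0 + 3.182*I)
l - 11*148 = (-6 + 9*I*√2/4) - 11*148 = (-6 + 9*I*√2/4) - 1628 = -1634 + 9*I*√2/4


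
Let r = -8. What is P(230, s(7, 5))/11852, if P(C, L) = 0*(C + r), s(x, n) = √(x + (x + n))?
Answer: 0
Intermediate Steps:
s(x, n) = √(n + 2*x) (s(x, n) = √(x + (n + x)) = √(n + 2*x))
P(C, L) = 0 (P(C, L) = 0*(C - 8) = 0*(-8 + C) = 0)
P(230, s(7, 5))/11852 = 0/11852 = 0*(1/11852) = 0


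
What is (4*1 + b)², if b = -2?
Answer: 4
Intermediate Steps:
(4*1 + b)² = (4*1 - 2)² = (4 - 2)² = 2² = 4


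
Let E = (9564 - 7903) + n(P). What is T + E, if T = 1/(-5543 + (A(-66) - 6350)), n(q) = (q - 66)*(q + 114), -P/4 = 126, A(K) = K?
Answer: 2678349598/11959 ≈ 2.2396e+5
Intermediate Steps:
P = -504 (P = -4*126 = -504)
n(q) = (-66 + q)*(114 + q)
T = -1/11959 (T = 1/(-5543 + (-66 - 6350)) = 1/(-5543 - 6416) = 1/(-11959) = -1/11959 ≈ -8.3619e-5)
E = 223961 (E = (9564 - 7903) + (-7524 + (-504)² + 48*(-504)) = 1661 + (-7524 + 254016 - 24192) = 1661 + 222300 = 223961)
T + E = -1/11959 + 223961 = 2678349598/11959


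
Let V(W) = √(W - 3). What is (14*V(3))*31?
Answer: 0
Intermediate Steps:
V(W) = √(-3 + W)
(14*V(3))*31 = (14*√(-3 + 3))*31 = (14*√0)*31 = (14*0)*31 = 0*31 = 0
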